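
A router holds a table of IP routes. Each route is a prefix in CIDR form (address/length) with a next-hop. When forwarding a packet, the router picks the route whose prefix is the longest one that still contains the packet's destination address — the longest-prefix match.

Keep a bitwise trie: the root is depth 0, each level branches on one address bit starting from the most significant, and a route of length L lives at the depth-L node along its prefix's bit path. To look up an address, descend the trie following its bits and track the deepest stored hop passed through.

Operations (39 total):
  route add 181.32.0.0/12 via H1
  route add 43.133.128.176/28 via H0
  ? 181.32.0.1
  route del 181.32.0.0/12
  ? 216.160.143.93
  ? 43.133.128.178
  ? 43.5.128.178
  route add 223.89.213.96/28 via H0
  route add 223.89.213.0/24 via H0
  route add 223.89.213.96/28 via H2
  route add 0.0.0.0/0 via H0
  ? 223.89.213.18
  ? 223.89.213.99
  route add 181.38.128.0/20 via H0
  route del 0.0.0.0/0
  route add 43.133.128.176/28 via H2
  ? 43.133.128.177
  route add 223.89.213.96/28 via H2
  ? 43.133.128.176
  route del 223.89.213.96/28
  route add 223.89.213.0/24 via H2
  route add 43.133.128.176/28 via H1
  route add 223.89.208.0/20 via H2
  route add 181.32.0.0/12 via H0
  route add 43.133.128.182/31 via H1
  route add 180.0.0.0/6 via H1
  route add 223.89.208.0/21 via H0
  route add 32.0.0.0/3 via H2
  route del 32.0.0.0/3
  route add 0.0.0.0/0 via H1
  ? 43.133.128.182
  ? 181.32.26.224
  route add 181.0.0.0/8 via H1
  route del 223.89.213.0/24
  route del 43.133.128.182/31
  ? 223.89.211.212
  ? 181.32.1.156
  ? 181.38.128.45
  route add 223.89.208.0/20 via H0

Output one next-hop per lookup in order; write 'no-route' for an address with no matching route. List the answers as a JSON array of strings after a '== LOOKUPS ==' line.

Apply in order:
  + 181.32.0.0/12 (H1) depth=12
  + 43.133.128.176/28 (H0) depth=28
  lookup 181.32.0.1: bits 101101010010 walk d0:-→d1:-→d2:-→d3:-→d4:-→d5:-→d6:-→d7:-→d8:-→d9:-→d10:-→d11:-→d12:H1 -> H1
  - 181.32.0.0/12 clear@12
  lookup 216.160.143.93: bits 1 walk d0:-→d1:- -> no-route
  lookup 43.133.128.178: bits 0010101110000101100000001011 walk d0:-→d1:-→d2:-→d3:-→d4:-→d5:-→d6:-→d7:-→d8:-→d9:-→d10:-→d11:-→d12:-→d13:-→d14:-→d15:-→d16:-→d17:-→d18:-→d19:-→d20:-→d21:-→d22:-→d23:-→d24:-→d25:-→d26:-→d27:-→d28:H0 -> H0
  lookup 43.5.128.178: bits 00101011 walk d0:-→d1:-→d2:-→d3:-→d4:-→d5:-→d6:-→d7:-→d8:- -> no-route
  + 223.89.213.96/28 (H0) depth=28
  + 223.89.213.0/24 (H0) depth=24
  + 223.89.213.96/28 (H2) depth=28
  + 0.0.0.0/0 (H0) depth=0
  lookup 223.89.213.18: bits 1101111101011001110101010 walk d0:H0→d1:-→d2:-→d3:-→d4:-→d5:-→d6:-→d7:-→d8:-→d9:-→d10:-→d11:-→d12:-→d13:-→d14:-→d15:-→d16:-→d17:-→d18:-→d19:-→d20:-→d21:-→d22:-→d23:-→d24:H0→d25:- -> H0
  lookup 223.89.213.99: bits 1101111101011001110101010110 walk d0:H0→d1:-→d2:-→d3:-→d4:-→d5:-→d6:-→d7:-→d8:-→d9:-→d10:-→d11:-→d12:-→d13:-→d14:-→d15:-→d16:-→d17:-→d18:-→d19:-→d20:-→d21:-→d22:-→d23:-→d24:H0→d25:-→d26:-→d27:-→d28:H2 -> H2
  + 181.38.128.0/20 (H0) depth=20
  - 0.0.0.0/0 clear@0
  + 43.133.128.176/28 (H2) depth=28
  lookup 43.133.128.177: bits 0010101110000101100000001011 walk d0:-→d1:-→d2:-→d3:-→d4:-→d5:-→d6:-→d7:-→d8:-→d9:-→d10:-→d11:-→d12:-→d13:-→d14:-→d15:-→d16:-→d17:-→d18:-→d19:-→d20:-→d21:-→d22:-→d23:-→d24:-→d25:-→d26:-→d27:-→d28:H2 -> H2
  + 223.89.213.96/28 (H2) depth=28
  lookup 43.133.128.176: bits 0010101110000101100000001011 walk d0:-→d1:-→d2:-→d3:-→d4:-→d5:-→d6:-→d7:-→d8:-→d9:-→d10:-→d11:-→d12:-→d13:-→d14:-→d15:-→d16:-→d17:-→d18:-→d19:-→d20:-→d21:-→d22:-→d23:-→d24:-→d25:-→d26:-→d27:-→d28:H2 -> H2
  - 223.89.213.96/28 clear@28
  + 223.89.213.0/24 (H2) depth=24
  + 43.133.128.176/28 (H1) depth=28
  + 223.89.208.0/20 (H2) depth=20
  + 181.32.0.0/12 (H0) depth=12
  + 43.133.128.182/31 (H1) depth=31
  + 180.0.0.0/6 (H1) depth=6
  + 223.89.208.0/21 (H0) depth=21
  + 32.0.0.0/3 (H2) depth=3
  - 32.0.0.0/3 clear@3
  + 0.0.0.0/0 (H1) depth=0
  lookup 43.133.128.182: bits 0010101110000101100000001011011 walk d0:H1→d1:-→d2:-→d3:-→d4:-→d5:-→d6:-→d7:-→d8:-→d9:-→d10:-→d11:-→d12:-→d13:-→d14:-→d15:-→d16:-→d17:-→d18:-→d19:-→d20:-→d21:-→d22:-→d23:-→d24:-→d25:-→d26:-→d27:-→d28:H1→d29:-→d30:-→d31:H1 -> H1
  lookup 181.32.26.224: bits 1011010100100 walk d0:H1→d1:-→d2:-→d3:-→d4:-→d5:-→d6:H1→d7:-→d8:-→d9:-→d10:-→d11:-→d12:H0→d13:- -> H0
  + 181.0.0.0/8 (H1) depth=8
  - 223.89.213.0/24 clear@24
  - 43.133.128.182/31 clear@31
  lookup 223.89.211.212: bits 110111110101100111010 walk d0:H1→d1:-→d2:-→d3:-→d4:-→d5:-→d6:-→d7:-→d8:-→d9:-→d10:-→d11:-→d12:-→d13:-→d14:-→d15:-→d16:-→d17:-→d18:-→d19:-→d20:H2→d21:H0 -> H0
  lookup 181.32.1.156: bits 1011010100100 walk d0:H1→d1:-→d2:-→d3:-→d4:-→d5:-→d6:H1→d7:-→d8:H1→d9:-→d10:-→d11:-→d12:H0→d13:- -> H0
  lookup 181.38.128.45: bits 10110101001001101000 walk d0:H1→d1:-→d2:-→d3:-→d4:-→d5:-→d6:H1→d7:-→d8:H1→d9:-→d10:-→d11:-→d12:H0→d13:-→d14:-→d15:-→d16:-→d17:-→d18:-→d19:-→d20:H0 -> H0
  + 223.89.208.0/20 (H0) depth=20

== LOOKUPS ==
["H1","no-route","H0","no-route","H0","H2","H2","H2","H1","H0","H0","H0","H0"]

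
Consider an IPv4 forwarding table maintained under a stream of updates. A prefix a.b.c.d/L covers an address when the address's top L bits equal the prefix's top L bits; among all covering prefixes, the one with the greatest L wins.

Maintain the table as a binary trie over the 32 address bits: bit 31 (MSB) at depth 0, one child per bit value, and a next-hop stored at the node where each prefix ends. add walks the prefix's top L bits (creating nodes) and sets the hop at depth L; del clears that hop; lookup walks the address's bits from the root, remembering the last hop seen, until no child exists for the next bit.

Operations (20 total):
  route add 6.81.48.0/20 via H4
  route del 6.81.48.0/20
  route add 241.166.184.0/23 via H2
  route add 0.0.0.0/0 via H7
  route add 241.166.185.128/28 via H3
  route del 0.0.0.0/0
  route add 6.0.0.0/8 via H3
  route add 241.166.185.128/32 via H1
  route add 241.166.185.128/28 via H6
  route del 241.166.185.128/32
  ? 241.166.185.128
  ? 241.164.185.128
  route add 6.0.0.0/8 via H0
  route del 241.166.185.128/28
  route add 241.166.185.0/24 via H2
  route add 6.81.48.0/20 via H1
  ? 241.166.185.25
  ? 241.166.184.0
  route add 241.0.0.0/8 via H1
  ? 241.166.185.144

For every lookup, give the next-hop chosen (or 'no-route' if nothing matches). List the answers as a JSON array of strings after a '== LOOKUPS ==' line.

Process each operation:
  add 6.81.48.0/20 -> H4 at depth 20
  del 6.81.48.0/20 (clear depth 20)
  add 241.166.184.0/23 -> H2 at depth 23
  add 0.0.0.0/0 -> H7 at depth 0
  add 241.166.185.128/28 -> H3 at depth 28
  del 0.0.0.0/0 (clear depth 0)
  add 6.0.0.0/8 -> H3 at depth 8
  add 241.166.185.128/32 -> H1 at depth 32
  add 241.166.185.128/28 -> H6 at depth 28
  del 241.166.185.128/32 (clear depth 32)
  Q 241.166.185.128: descend 11110001101001101011100110000000 ; hops seen [H2,H6] ; pick H6
  Q 241.164.185.128: descend 11110001101001 ; hops seen [∅] ; pick no-route
  add 6.0.0.0/8 -> H0 at depth 8
  del 241.166.185.128/28 (clear depth 28)
  add 241.166.185.0/24 -> H2 at depth 24
  add 6.81.48.0/20 -> H1 at depth 20
  Q 241.166.185.25: descend 111100011010011010111001 ; hops seen [H2,H2] ; pick H2
  Q 241.166.184.0: descend 11110001101001101011100 ; hops seen [H2] ; pick H2
  add 241.0.0.0/8 -> H1 at depth 8
  Q 241.166.185.144: descend 111100011010011010111001100 ; hops seen [H1,H2,H2] ; pick H2

== LOOKUPS ==
["H6","no-route","H2","H2","H2"]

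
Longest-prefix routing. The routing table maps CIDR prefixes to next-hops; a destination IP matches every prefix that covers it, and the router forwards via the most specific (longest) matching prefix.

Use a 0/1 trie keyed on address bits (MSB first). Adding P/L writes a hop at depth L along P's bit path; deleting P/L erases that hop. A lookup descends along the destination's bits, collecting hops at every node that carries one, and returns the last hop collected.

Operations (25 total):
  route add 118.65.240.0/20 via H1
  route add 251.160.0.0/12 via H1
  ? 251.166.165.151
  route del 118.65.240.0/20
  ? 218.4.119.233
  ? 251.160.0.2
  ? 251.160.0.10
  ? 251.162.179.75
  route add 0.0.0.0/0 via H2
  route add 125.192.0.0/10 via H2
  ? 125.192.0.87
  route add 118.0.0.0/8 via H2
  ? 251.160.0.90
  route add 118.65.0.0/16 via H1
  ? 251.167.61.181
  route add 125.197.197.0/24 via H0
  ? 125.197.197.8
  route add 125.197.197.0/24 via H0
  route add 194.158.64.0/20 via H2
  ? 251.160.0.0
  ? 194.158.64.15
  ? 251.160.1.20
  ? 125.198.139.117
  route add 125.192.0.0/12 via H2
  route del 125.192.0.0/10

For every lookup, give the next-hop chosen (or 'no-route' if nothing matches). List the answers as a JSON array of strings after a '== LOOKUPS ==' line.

Process each operation:
  + 118.65.240.0/20 (H1) depth=20
  + 251.160.0.0/12 (H1) depth=12
  ? 251.166.165.151  path d0:-→d1:-→d2:-→d3:-→d4:-→d5:-→d6:-→d7:-→d8:-→d9:-→d10:-→d11:-→d12:H1  best=H1
  del 118.65.240.0/20 (clear depth 20)
  ? 218.4.119.233  path d0:-→d1:-→d2:-  best=no-route
  ? 251.160.0.2  path d0:-→d1:-→d2:-→d3:-→d4:-→d5:-→d6:-→d7:-→d8:-→d9:-→d10:-→d11:-→d12:H1  best=H1
  ? 251.160.0.10  path d0:-→d1:-→d2:-→d3:-→d4:-→d5:-→d6:-→d7:-→d8:-→d9:-→d10:-→d11:-→d12:H1  best=H1
  ? 251.162.179.75  path d0:-→d1:-→d2:-→d3:-→d4:-→d5:-→d6:-→d7:-→d8:-→d9:-→d10:-→d11:-→d12:H1  best=H1
  + 0.0.0.0/0 (H2) depth=0
  + 125.192.0.0/10 (H2) depth=10
  ? 125.192.0.87  path d0:H2→d1:-→d2:-→d3:-→d4:-→d5:-→d6:-→d7:-→d8:-→d9:-→d10:H2  best=H2
  + 118.0.0.0/8 (H2) depth=8
  ? 251.160.0.90  path d0:H2→d1:-→d2:-→d3:-→d4:-→d5:-→d6:-→d7:-→d8:-→d9:-→d10:-→d11:-→d12:H1  best=H1
  + 118.65.0.0/16 (H1) depth=16
  ? 251.167.61.181  path d0:H2→d1:-→d2:-→d3:-→d4:-→d5:-→d6:-→d7:-→d8:-→d9:-→d10:-→d11:-→d12:H1  best=H1
  + 125.197.197.0/24 (H0) depth=24
  ? 125.197.197.8  path d0:H2→d1:-→d2:-→d3:-→d4:-→d5:-→d6:-→d7:-→d8:-→d9:-→d10:H2→d11:-→d12:-→d13:-→d14:-→d15:-→d16:-→d17:-→d18:-→d19:-→d20:-→d21:-→d22:-→d23:-→d24:H0  best=H0
  + 125.197.197.0/24 (H0) depth=24
  + 194.158.64.0/20 (H2) depth=20
  ? 251.160.0.0  path d0:H2→d1:-→d2:-→d3:-→d4:-→d5:-→d6:-→d7:-→d8:-→d9:-→d10:-→d11:-→d12:H1  best=H1
  ? 194.158.64.15  path d0:H2→d1:-→d2:-→d3:-→d4:-→d5:-→d6:-→d7:-→d8:-→d9:-→d10:-→d11:-→d12:-→d13:-→d14:-→d15:-→d16:-→d17:-→d18:-→d19:-→d20:H2  best=H2
  ? 251.160.1.20  path d0:H2→d1:-→d2:-→d3:-→d4:-→d5:-→d6:-→d7:-→d8:-→d9:-→d10:-→d11:-→d12:H1  best=H1
  ? 125.198.139.117  path d0:H2→d1:-→d2:-→d3:-→d4:-→d5:-→d6:-→d7:-→d8:-→d9:-→d10:H2→d11:-→d12:-→d13:-→d14:-  best=H2
  + 125.192.0.0/12 (H2) depth=12
  del 125.192.0.0/10 (clear depth 10)

== LOOKUPS ==
["H1","no-route","H1","H1","H1","H2","H1","H1","H0","H1","H2","H1","H2"]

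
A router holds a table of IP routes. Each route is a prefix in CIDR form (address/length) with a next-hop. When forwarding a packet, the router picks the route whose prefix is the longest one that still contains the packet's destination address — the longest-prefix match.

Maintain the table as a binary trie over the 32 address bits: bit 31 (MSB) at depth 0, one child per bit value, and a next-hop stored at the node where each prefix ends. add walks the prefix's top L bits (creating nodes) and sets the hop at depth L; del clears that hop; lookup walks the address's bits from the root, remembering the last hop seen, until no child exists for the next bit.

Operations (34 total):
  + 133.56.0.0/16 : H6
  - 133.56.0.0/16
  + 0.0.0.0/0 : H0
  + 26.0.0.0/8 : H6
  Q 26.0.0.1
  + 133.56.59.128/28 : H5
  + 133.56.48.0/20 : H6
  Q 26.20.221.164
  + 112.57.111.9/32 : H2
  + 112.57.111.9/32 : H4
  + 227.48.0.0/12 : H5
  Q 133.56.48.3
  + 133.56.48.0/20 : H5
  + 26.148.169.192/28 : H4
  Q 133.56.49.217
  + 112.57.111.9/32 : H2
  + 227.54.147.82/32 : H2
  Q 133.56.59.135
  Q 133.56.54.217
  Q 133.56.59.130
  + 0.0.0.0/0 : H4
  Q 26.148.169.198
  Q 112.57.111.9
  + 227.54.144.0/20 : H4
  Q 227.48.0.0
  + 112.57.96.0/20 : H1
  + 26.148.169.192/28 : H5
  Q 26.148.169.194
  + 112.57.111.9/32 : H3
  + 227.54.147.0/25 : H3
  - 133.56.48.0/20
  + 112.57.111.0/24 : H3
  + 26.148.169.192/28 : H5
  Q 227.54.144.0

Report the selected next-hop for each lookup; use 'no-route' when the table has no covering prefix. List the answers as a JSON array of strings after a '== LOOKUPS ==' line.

Apply in order:
  + 133.56.0.0/16 (H6) depth=16
  del 133.56.0.0/16 (clear depth 16)
  + 0.0.0.0/0 (H0) depth=0
  + 26.0.0.0/8 (H6) depth=8
  ? 26.0.0.1  path d0:H0→d1:-→d2:-→d3:-→d4:-→d5:-→d6:-→d7:-→d8:H6  best=H6
  + 133.56.59.128/28 (H5) depth=28
  + 133.56.48.0/20 (H6) depth=20
  ? 26.20.221.164  path d0:H0→d1:-→d2:-→d3:-→d4:-→d5:-→d6:-→d7:-→d8:H6  best=H6
  + 112.57.111.9/32 (H2) depth=32
  + 112.57.111.9/32 (H4) depth=32
  + 227.48.0.0/12 (H5) depth=12
  ? 133.56.48.3  path d0:H0→d1:-→d2:-→d3:-→d4:-→d5:-→d6:-→d7:-→d8:-→d9:-→d10:-→d11:-→d12:-→d13:-→d14:-→d15:-→d16:-→d17:-→d18:-→d19:-→d20:H6  best=H6
  + 133.56.48.0/20 (H5) depth=20
  + 26.148.169.192/28 (H4) depth=28
  ? 133.56.49.217  path d0:H0→d1:-→d2:-→d3:-→d4:-→d5:-→d6:-→d7:-→d8:-→d9:-→d10:-→d11:-→d12:-→d13:-→d14:-→d15:-→d16:-→d17:-→d18:-→d19:-→d20:H5  best=H5
  + 112.57.111.9/32 (H2) depth=32
  + 227.54.147.82/32 (H2) depth=32
  ? 133.56.59.135  path d0:H0→d1:-→d2:-→d3:-→d4:-→d5:-→d6:-→d7:-→d8:-→d9:-→d10:-→d11:-→d12:-→d13:-→d14:-→d15:-→d16:-→d17:-→d18:-→d19:-→d20:H5→d21:-→d22:-→d23:-→d24:-→d25:-→d26:-→d27:-→d28:H5  best=H5
  ? 133.56.54.217  path d0:H0→d1:-→d2:-→d3:-→d4:-→d5:-→d6:-→d7:-→d8:-→d9:-→d10:-→d11:-→d12:-→d13:-→d14:-→d15:-→d16:-→d17:-→d18:-→d19:-→d20:H5  best=H5
  ? 133.56.59.130  path d0:H0→d1:-→d2:-→d3:-→d4:-→d5:-→d6:-→d7:-→d8:-→d9:-→d10:-→d11:-→d12:-→d13:-→d14:-→d15:-→d16:-→d17:-→d18:-→d19:-→d20:H5→d21:-→d22:-→d23:-→d24:-→d25:-→d26:-→d27:-→d28:H5  best=H5
  + 0.0.0.0/0 (H4) depth=0
  ? 26.148.169.198  path d0:H4→d1:-→d2:-→d3:-→d4:-→d5:-→d6:-→d7:-→d8:H6→d9:-→d10:-→d11:-→d12:-→d13:-→d14:-→d15:-→d16:-→d17:-→d18:-→d19:-→d20:-→d21:-→d22:-→d23:-→d24:-→d25:-→d26:-→d27:-→d28:H4  best=H4
  ? 112.57.111.9  path d0:H4→d1:-→d2:-→d3:-→d4:-→d5:-→d6:-→d7:-→d8:-→d9:-→d10:-→d11:-→d12:-→d13:-→d14:-→d15:-→d16:-→d17:-→d18:-→d19:-→d20:-→d21:-→d22:-→d23:-→d24:-→d25:-→d26:-→d27:-→d28:-→d29:-→d30:-→d31:-→d32:H2  best=H2
  + 227.54.144.0/20 (H4) depth=20
  ? 227.48.0.0  path d0:H4→d1:-→d2:-→d3:-→d4:-→d5:-→d6:-→d7:-→d8:-→d9:-→d10:-→d11:-→d12:H5→d13:-  best=H5
  + 112.57.96.0/20 (H1) depth=20
  + 26.148.169.192/28 (H5) depth=28
  ? 26.148.169.194  path d0:H4→d1:-→d2:-→d3:-→d4:-→d5:-→d6:-→d7:-→d8:H6→d9:-→d10:-→d11:-→d12:-→d13:-→d14:-→d15:-→d16:-→d17:-→d18:-→d19:-→d20:-→d21:-→d22:-→d23:-→d24:-→d25:-→d26:-→d27:-→d28:H5  best=H5
  + 112.57.111.9/32 (H3) depth=32
  + 227.54.147.0/25 (H3) depth=25
  del 133.56.48.0/20 (clear depth 20)
  + 112.57.111.0/24 (H3) depth=24
  + 26.148.169.192/28 (H5) depth=28
  ? 227.54.144.0  path d0:H4→d1:-→d2:-→d3:-→d4:-→d5:-→d6:-→d7:-→d8:-→d9:-→d10:-→d11:-→d12:H5→d13:-→d14:-→d15:-→d16:-→d17:-→d18:-→d19:-→d20:H4→d21:-→d22:-  best=H4

== LOOKUPS ==
["H6","H6","H6","H5","H5","H5","H5","H4","H2","H5","H5","H4"]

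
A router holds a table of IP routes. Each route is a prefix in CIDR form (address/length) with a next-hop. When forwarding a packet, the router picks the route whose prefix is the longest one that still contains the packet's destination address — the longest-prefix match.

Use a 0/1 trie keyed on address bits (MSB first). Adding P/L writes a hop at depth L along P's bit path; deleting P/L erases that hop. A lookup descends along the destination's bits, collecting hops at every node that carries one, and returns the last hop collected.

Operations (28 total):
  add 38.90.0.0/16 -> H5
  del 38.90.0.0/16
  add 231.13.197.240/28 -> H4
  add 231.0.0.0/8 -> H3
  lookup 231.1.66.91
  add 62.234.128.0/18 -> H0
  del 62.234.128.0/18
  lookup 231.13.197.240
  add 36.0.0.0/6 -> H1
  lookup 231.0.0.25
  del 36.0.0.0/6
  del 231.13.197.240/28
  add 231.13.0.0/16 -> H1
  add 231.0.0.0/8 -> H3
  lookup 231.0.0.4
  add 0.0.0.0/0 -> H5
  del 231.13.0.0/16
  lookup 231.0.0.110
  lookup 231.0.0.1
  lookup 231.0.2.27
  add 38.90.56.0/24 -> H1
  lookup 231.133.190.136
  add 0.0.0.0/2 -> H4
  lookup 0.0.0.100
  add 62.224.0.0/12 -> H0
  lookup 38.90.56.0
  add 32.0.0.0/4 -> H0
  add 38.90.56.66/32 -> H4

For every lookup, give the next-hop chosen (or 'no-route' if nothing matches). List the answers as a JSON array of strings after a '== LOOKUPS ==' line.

Process each operation:
  + 38.90.0.0/16 (H5) depth=16
  del 38.90.0.0/16 (clear depth 16)
  + 231.13.197.240/28 (H4) depth=28
  + 231.0.0.0/8 (H3) depth=8
  Q 231.1.66.91: descend 111001110000 ; hops seen [H3] ; pick H3
  + 62.234.128.0/18 (H0) depth=18
  del 62.234.128.0/18 (clear depth 18)
  Q 231.13.197.240: descend 1110011100001101110001011111 ; hops seen [H3,H4] ; pick H4
  + 36.0.0.0/6 (H1) depth=6
  Q 231.0.0.25: descend 111001110000 ; hops seen [H3] ; pick H3
  del 36.0.0.0/6 (clear depth 6)
  del 231.13.197.240/28 (clear depth 28)
  + 231.13.0.0/16 (H1) depth=16
  + 231.0.0.0/8 (H3) depth=8
  Q 231.0.0.4: descend 111001110000 ; hops seen [H3] ; pick H3
  + 0.0.0.0/0 (H5) depth=0
  del 231.13.0.0/16 (clear depth 16)
  Q 231.0.0.110: descend 111001110000 ; hops seen [H5,H3] ; pick H3
  Q 231.0.0.1: descend 111001110000 ; hops seen [H5,H3] ; pick H3
  Q 231.0.2.27: descend 111001110000 ; hops seen [H5,H3] ; pick H3
  + 38.90.56.0/24 (H1) depth=24
  Q 231.133.190.136: descend 11100111 ; hops seen [H5,H3] ; pick H3
  + 0.0.0.0/2 (H4) depth=2
  Q 0.0.0.100: descend 00 ; hops seen [H5,H4] ; pick H4
  + 62.224.0.0/12 (H0) depth=12
  Q 38.90.56.0: descend 001001100101101000111000 ; hops seen [H5,H4,H1] ; pick H1
  + 32.0.0.0/4 (H0) depth=4
  + 38.90.56.66/32 (H4) depth=32

== LOOKUPS ==
["H3","H4","H3","H3","H3","H3","H3","H3","H4","H1"]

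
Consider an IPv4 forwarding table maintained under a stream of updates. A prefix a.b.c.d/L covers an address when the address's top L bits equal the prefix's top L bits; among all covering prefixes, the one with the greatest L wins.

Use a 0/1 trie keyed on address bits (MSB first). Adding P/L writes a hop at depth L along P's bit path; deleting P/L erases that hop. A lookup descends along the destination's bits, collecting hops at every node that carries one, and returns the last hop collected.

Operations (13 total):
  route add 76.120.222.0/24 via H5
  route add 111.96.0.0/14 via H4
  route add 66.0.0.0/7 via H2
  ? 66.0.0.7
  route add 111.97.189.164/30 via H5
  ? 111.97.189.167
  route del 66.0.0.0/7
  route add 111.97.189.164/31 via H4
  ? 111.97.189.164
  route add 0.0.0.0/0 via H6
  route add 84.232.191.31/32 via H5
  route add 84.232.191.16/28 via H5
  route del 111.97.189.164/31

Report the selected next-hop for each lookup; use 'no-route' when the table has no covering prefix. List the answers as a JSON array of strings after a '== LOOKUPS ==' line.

Trace:
  add 76.120.222.0/24 -> H5 at depth 24
  add 111.96.0.0/14 -> H4 at depth 14
  add 66.0.0.0/7 -> H2 at depth 7
  lookup 66.0.0.7: bits 0100001 walk d0:-→d1:-→d2:-→d3:-→d4:-→d5:-→d6:-→d7:H2 -> H2
  add 111.97.189.164/30 -> H5 at depth 30
  lookup 111.97.189.167: bits 011011110110000110111101101001 walk d0:-→d1:-→d2:-→d3:-→d4:-→d5:-→d6:-→d7:-→d8:-→d9:-→d10:-→d11:-→d12:-→d13:-→d14:H4→d15:-→d16:-→d17:-→d18:-→d19:-→d20:-→d21:-→d22:-→d23:-→d24:-→d25:-→d26:-→d27:-→d28:-→d29:-→d30:H5 -> H5
  del 66.0.0.0/7 (clear depth 7)
  add 111.97.189.164/31 -> H4 at depth 31
  lookup 111.97.189.164: bits 0110111101100001101111011010010 walk d0:-→d1:-→d2:-→d3:-→d4:-→d5:-→d6:-→d7:-→d8:-→d9:-→d10:-→d11:-→d12:-→d13:-→d14:H4→d15:-→d16:-→d17:-→d18:-→d19:-→d20:-→d21:-→d22:-→d23:-→d24:-→d25:-→d26:-→d27:-→d28:-→d29:-→d30:H5→d31:H4 -> H4
  add 0.0.0.0/0 -> H6 at depth 0
  add 84.232.191.31/32 -> H5 at depth 32
  add 84.232.191.16/28 -> H5 at depth 28
  del 111.97.189.164/31 (clear depth 31)

== LOOKUPS ==
["H2","H5","H4"]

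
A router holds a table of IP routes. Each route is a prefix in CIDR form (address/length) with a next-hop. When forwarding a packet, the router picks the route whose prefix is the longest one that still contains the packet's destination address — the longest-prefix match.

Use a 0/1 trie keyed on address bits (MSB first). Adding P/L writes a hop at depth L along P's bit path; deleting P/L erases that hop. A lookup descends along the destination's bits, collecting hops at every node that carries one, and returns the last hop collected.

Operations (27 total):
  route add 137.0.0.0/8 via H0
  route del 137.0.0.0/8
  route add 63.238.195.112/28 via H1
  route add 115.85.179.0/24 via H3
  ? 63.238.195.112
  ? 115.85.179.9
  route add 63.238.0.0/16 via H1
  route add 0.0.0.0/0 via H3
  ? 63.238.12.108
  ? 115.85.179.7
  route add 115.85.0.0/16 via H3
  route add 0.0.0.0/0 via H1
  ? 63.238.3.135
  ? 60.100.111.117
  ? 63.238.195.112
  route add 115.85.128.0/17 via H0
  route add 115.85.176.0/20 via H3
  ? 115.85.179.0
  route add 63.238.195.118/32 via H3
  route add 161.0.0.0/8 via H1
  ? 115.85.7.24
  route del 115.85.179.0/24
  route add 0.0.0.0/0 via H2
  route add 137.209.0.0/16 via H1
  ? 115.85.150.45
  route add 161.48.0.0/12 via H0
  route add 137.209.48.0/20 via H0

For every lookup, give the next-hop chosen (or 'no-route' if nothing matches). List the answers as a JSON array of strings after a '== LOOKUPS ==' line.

Trace:
  + 137.0.0.0/8 (H0) depth=8
  del 137.0.0.0/8 (clear depth 8)
  + 63.238.195.112/28 (H1) depth=28
  + 115.85.179.0/24 (H3) depth=24
  lookup 63.238.195.112: bits 0011111111101110110000110111 walk d0:-→d1:-→d2:-→d3:-→d4:-→d5:-→d6:-→d7:-→d8:-→d9:-→d10:-→d11:-→d12:-→d13:-→d14:-→d15:-→d16:-→d17:-→d18:-→d19:-→d20:-→d21:-→d22:-→d23:-→d24:-→d25:-→d26:-→d27:-→d28:H1 -> H1
  lookup 115.85.179.9: bits 011100110101010110110011 walk d0:-→d1:-→d2:-→d3:-→d4:-→d5:-→d6:-→d7:-→d8:-→d9:-→d10:-→d11:-→d12:-→d13:-→d14:-→d15:-→d16:-→d17:-→d18:-→d19:-→d20:-→d21:-→d22:-→d23:-→d24:H3 -> H3
  + 63.238.0.0/16 (H1) depth=16
  + 0.0.0.0/0 (H3) depth=0
  lookup 63.238.12.108: bits 0011111111101110 walk d0:H3→d1:-→d2:-→d3:-→d4:-→d5:-→d6:-→d7:-→d8:-→d9:-→d10:-→d11:-→d12:-→d13:-→d14:-→d15:-→d16:H1 -> H1
  lookup 115.85.179.7: bits 011100110101010110110011 walk d0:H3→d1:-→d2:-→d3:-→d4:-→d5:-→d6:-→d7:-→d8:-→d9:-→d10:-→d11:-→d12:-→d13:-→d14:-→d15:-→d16:-→d17:-→d18:-→d19:-→d20:-→d21:-→d22:-→d23:-→d24:H3 -> H3
  + 115.85.0.0/16 (H3) depth=16
  + 0.0.0.0/0 (H1) depth=0
  lookup 63.238.3.135: bits 0011111111101110 walk d0:H1→d1:-→d2:-→d3:-→d4:-→d5:-→d6:-→d7:-→d8:-→d9:-→d10:-→d11:-→d12:-→d13:-→d14:-→d15:-→d16:H1 -> H1
  lookup 60.100.111.117: bits 001111 walk d0:H1→d1:-→d2:-→d3:-→d4:-→d5:-→d6:- -> H1
  lookup 63.238.195.112: bits 0011111111101110110000110111 walk d0:H1→d1:-→d2:-→d3:-→d4:-→d5:-→d6:-→d7:-→d8:-→d9:-→d10:-→d11:-→d12:-→d13:-→d14:-→d15:-→d16:H1→d17:-→d18:-→d19:-→d20:-→d21:-→d22:-→d23:-→d24:-→d25:-→d26:-→d27:-→d28:H1 -> H1
  + 115.85.128.0/17 (H0) depth=17
  + 115.85.176.0/20 (H3) depth=20
  lookup 115.85.179.0: bits 011100110101010110110011 walk d0:H1→d1:-→d2:-→d3:-→d4:-→d5:-→d6:-→d7:-→d8:-→d9:-→d10:-→d11:-→d12:-→d13:-→d14:-→d15:-→d16:H3→d17:H0→d18:-→d19:-→d20:H3→d21:-→d22:-→d23:-→d24:H3 -> H3
  + 63.238.195.118/32 (H3) depth=32
  + 161.0.0.0/8 (H1) depth=8
  lookup 115.85.7.24: bits 0111001101010101 walk d0:H1→d1:-→d2:-→d3:-→d4:-→d5:-→d6:-→d7:-→d8:-→d9:-→d10:-→d11:-→d12:-→d13:-→d14:-→d15:-→d16:H3 -> H3
  del 115.85.179.0/24 (clear depth 24)
  + 0.0.0.0/0 (H2) depth=0
  + 137.209.0.0/16 (H1) depth=16
  lookup 115.85.150.45: bits 011100110101010110 walk d0:H2→d1:-→d2:-→d3:-→d4:-→d5:-→d6:-→d7:-→d8:-→d9:-→d10:-→d11:-→d12:-→d13:-→d14:-→d15:-→d16:H3→d17:H0→d18:- -> H0
  + 161.48.0.0/12 (H0) depth=12
  + 137.209.48.0/20 (H0) depth=20

== LOOKUPS ==
["H1","H3","H1","H3","H1","H1","H1","H3","H3","H0"]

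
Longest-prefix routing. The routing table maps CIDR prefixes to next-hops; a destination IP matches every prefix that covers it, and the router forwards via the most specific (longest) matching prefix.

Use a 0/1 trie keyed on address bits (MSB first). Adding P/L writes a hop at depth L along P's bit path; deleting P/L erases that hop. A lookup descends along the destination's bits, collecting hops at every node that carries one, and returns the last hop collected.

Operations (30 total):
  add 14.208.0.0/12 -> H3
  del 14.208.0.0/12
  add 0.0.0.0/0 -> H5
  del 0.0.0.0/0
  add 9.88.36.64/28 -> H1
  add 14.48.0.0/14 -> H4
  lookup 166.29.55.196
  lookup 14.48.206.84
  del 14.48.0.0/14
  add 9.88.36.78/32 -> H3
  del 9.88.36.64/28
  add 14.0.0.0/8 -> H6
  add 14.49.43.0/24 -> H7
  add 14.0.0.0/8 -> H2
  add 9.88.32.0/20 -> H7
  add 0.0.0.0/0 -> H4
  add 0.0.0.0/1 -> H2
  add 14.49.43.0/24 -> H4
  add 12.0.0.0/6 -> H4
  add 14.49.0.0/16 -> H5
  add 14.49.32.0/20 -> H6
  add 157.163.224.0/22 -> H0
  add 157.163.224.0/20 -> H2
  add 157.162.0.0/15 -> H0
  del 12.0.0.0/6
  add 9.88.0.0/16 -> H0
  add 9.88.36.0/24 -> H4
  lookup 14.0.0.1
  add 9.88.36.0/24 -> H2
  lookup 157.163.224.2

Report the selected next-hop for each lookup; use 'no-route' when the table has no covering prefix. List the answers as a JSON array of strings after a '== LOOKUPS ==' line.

Apply in order:
  + 14.208.0.0/12 (H3) depth=12
  del 14.208.0.0/12 (clear depth 12)
  + 0.0.0.0/0 (H5) depth=0
  del 0.0.0.0/0 (clear depth 0)
  + 9.88.36.64/28 (H1) depth=28
  + 14.48.0.0/14 (H4) depth=14
  Q 166.29.55.196: descend ε ; hops seen [∅] ; pick no-route
  Q 14.48.206.84: descend 00001110001100 ; hops seen [H4] ; pick H4
  del 14.48.0.0/14 (clear depth 14)
  + 9.88.36.78/32 (H3) depth=32
  del 9.88.36.64/28 (clear depth 28)
  + 14.0.0.0/8 (H6) depth=8
  + 14.49.43.0/24 (H7) depth=24
  + 14.0.0.0/8 (H2) depth=8
  + 9.88.32.0/20 (H7) depth=20
  + 0.0.0.0/0 (H4) depth=0
  + 0.0.0.0/1 (H2) depth=1
  + 14.49.43.0/24 (H4) depth=24
  + 12.0.0.0/6 (H4) depth=6
  + 14.49.0.0/16 (H5) depth=16
  + 14.49.32.0/20 (H6) depth=20
  + 157.163.224.0/22 (H0) depth=22
  + 157.163.224.0/20 (H2) depth=20
  + 157.162.0.0/15 (H0) depth=15
  del 12.0.0.0/6 (clear depth 6)
  + 9.88.0.0/16 (H0) depth=16
  + 9.88.36.0/24 (H4) depth=24
  Q 14.0.0.1: descend 0000111000 ; hops seen [H4,H2,H2] ; pick H2
  + 9.88.36.0/24 (H2) depth=24
  Q 157.163.224.2: descend 1001110110100011111000 ; hops seen [H4,H0,H2,H0] ; pick H0

== LOOKUPS ==
["no-route","H4","H2","H0"]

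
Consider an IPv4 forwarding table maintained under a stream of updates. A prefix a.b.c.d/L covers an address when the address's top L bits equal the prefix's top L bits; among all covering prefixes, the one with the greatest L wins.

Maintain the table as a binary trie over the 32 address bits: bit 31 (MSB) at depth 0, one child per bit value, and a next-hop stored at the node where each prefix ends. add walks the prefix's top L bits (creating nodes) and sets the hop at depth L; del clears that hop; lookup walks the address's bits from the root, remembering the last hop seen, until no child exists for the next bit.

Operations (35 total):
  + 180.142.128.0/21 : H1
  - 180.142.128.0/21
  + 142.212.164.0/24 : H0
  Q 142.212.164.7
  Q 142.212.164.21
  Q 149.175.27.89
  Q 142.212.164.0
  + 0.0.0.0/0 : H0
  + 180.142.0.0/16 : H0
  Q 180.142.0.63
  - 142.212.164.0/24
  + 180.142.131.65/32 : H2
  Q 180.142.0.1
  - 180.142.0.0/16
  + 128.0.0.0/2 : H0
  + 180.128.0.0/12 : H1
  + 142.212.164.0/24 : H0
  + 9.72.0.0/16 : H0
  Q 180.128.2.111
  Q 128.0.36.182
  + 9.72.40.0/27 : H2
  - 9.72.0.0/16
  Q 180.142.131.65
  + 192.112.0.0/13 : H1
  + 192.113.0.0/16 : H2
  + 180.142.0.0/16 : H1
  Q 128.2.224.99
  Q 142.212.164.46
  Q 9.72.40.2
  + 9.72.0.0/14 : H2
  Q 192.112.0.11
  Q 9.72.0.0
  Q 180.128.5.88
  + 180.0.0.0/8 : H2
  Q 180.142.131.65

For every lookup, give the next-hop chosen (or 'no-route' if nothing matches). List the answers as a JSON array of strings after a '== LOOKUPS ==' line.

Trace:
  + 180.142.128.0/21 (H1) depth=21
  - 180.142.128.0/21 clear@21
  + 142.212.164.0/24 (H0) depth=24
  Q 142.212.164.7: descend 100011101101010010100100 ; hops seen [H0] ; pick H0
  Q 142.212.164.21: descend 100011101101010010100100 ; hops seen [H0] ; pick H0
  Q 149.175.27.89: descend 100 ; hops seen [∅] ; pick no-route
  Q 142.212.164.0: descend 100011101101010010100100 ; hops seen [H0] ; pick H0
  + 0.0.0.0/0 (H0) depth=0
  + 180.142.0.0/16 (H0) depth=16
  Q 180.142.0.63: descend 1011010010001110 ; hops seen [H0,H0] ; pick H0
  - 142.212.164.0/24 clear@24
  + 180.142.131.65/32 (H2) depth=32
  Q 180.142.0.1: descend 1011010010001110 ; hops seen [H0,H0] ; pick H0
  - 180.142.0.0/16 clear@16
  + 128.0.0.0/2 (H0) depth=2
  + 180.128.0.0/12 (H1) depth=12
  + 142.212.164.0/24 (H0) depth=24
  + 9.72.0.0/16 (H0) depth=16
  Q 180.128.2.111: descend 101101001000 ; hops seen [H0,H0,H1] ; pick H1
  Q 128.0.36.182: descend 1000 ; hops seen [H0,H0] ; pick H0
  + 9.72.40.0/27 (H2) depth=27
  - 9.72.0.0/16 clear@16
  Q 180.142.131.65: descend 10110100100011101000001101000001 ; hops seen [H0,H0,H1,H2] ; pick H2
  + 192.112.0.0/13 (H1) depth=13
  + 192.113.0.0/16 (H2) depth=16
  + 180.142.0.0/16 (H1) depth=16
  Q 128.2.224.99: descend 1000 ; hops seen [H0,H0] ; pick H0
  Q 142.212.164.46: descend 100011101101010010100100 ; hops seen [H0,H0,H0] ; pick H0
  Q 9.72.40.2: descend 000010010100100000101000000 ; hops seen [H0,H2] ; pick H2
  + 9.72.0.0/14 (H2) depth=14
  Q 192.112.0.11: descend 110000000111000 ; hops seen [H0,H1] ; pick H1
  Q 9.72.0.0: descend 000010010100100000 ; hops seen [H0,H2] ; pick H2
  Q 180.128.5.88: descend 101101001000 ; hops seen [H0,H0,H1] ; pick H1
  + 180.0.0.0/8 (H2) depth=8
  Q 180.142.131.65: descend 10110100100011101000001101000001 ; hops seen [H0,H0,H2,H1,H1,H2] ; pick H2

== LOOKUPS ==
["H0","H0","no-route","H0","H0","H0","H1","H0","H2","H0","H0","H2","H1","H2","H1","H2"]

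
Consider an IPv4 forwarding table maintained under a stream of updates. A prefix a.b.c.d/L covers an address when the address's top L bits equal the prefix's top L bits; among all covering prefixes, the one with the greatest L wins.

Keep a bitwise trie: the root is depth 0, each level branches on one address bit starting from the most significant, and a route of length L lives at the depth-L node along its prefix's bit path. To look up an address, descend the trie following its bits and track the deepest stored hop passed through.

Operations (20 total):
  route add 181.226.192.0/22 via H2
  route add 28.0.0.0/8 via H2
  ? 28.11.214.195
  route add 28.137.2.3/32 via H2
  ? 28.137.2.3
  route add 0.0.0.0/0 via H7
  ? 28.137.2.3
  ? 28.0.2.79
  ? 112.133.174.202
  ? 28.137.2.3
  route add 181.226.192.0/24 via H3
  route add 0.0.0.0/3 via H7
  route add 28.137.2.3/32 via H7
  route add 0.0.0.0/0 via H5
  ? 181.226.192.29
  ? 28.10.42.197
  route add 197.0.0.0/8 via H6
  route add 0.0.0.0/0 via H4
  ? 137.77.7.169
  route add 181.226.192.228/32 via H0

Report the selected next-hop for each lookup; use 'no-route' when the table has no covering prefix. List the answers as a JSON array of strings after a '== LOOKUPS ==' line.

Trace:
  add 181.226.192.0/22 -> H2 at depth 22
  add 28.0.0.0/8 -> H2 at depth 8
  ? 28.11.214.195  path d0:-→d1:-→d2:-→d3:-→d4:-→d5:-→d6:-→d7:-→d8:H2  best=H2
  add 28.137.2.3/32 -> H2 at depth 32
  ? 28.137.2.3  path d0:-→d1:-→d2:-→d3:-→d4:-→d5:-→d6:-→d7:-→d8:H2→d9:-→d10:-→d11:-→d12:-→d13:-→d14:-→d15:-→d16:-→d17:-→d18:-→d19:-→d20:-→d21:-→d22:-→d23:-→d24:-→d25:-→d26:-→d27:-→d28:-→d29:-→d30:-→d31:-→d32:H2  best=H2
  add 0.0.0.0/0 -> H7 at depth 0
  ? 28.137.2.3  path d0:H7→d1:-→d2:-→d3:-→d4:-→d5:-→d6:-→d7:-→d8:H2→d9:-→d10:-→d11:-→d12:-→d13:-→d14:-→d15:-→d16:-→d17:-→d18:-→d19:-→d20:-→d21:-→d22:-→d23:-→d24:-→d25:-→d26:-→d27:-→d28:-→d29:-→d30:-→d31:-→d32:H2  best=H2
  ? 28.0.2.79  path d0:H7→d1:-→d2:-→d3:-→d4:-→d5:-→d6:-→d7:-→d8:H2  best=H2
  ? 112.133.174.202  path d0:H7→d1:-  best=H7
  ? 28.137.2.3  path d0:H7→d1:-→d2:-→d3:-→d4:-→d5:-→d6:-→d7:-→d8:H2→d9:-→d10:-→d11:-→d12:-→d13:-→d14:-→d15:-→d16:-→d17:-→d18:-→d19:-→d20:-→d21:-→d22:-→d23:-→d24:-→d25:-→d26:-→d27:-→d28:-→d29:-→d30:-→d31:-→d32:H2  best=H2
  add 181.226.192.0/24 -> H3 at depth 24
  add 0.0.0.0/3 -> H7 at depth 3
  add 28.137.2.3/32 -> H7 at depth 32
  add 0.0.0.0/0 -> H5 at depth 0
  ? 181.226.192.29  path d0:H5→d1:-→d2:-→d3:-→d4:-→d5:-→d6:-→d7:-→d8:-→d9:-→d10:-→d11:-→d12:-→d13:-→d14:-→d15:-→d16:-→d17:-→d18:-→d19:-→d20:-→d21:-→d22:H2→d23:-→d24:H3  best=H3
  ? 28.10.42.197  path d0:H5→d1:-→d2:-→d3:H7→d4:-→d5:-→d6:-→d7:-→d8:H2  best=H2
  add 197.0.0.0/8 -> H6 at depth 8
  add 0.0.0.0/0 -> H4 at depth 0
  ? 137.77.7.169  path d0:H4→d1:-→d2:-  best=H4
  add 181.226.192.228/32 -> H0 at depth 32

== LOOKUPS ==
["H2","H2","H2","H2","H7","H2","H3","H2","H4"]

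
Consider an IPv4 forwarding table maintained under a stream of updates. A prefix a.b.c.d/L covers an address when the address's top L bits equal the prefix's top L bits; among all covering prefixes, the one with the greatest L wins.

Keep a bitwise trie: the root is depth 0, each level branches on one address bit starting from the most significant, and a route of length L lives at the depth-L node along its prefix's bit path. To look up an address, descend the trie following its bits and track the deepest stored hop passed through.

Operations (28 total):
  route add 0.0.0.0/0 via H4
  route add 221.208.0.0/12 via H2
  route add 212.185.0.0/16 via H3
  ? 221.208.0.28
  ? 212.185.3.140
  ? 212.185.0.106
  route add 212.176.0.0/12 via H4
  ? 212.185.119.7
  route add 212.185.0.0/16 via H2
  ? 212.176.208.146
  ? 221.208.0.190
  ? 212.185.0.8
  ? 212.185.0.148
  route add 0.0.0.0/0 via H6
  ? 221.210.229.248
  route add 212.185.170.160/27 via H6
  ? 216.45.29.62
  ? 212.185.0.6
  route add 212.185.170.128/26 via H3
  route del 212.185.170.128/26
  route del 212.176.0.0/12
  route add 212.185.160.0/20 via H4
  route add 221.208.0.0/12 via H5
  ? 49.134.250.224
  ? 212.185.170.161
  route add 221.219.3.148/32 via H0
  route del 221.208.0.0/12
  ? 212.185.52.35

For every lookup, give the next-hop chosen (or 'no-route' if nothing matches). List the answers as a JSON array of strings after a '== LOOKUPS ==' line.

Trace:
  add 0.0.0.0/0 -> H4 at depth 0
  add 221.208.0.0/12 -> H2 at depth 12
  add 212.185.0.0/16 -> H3 at depth 16
  ? 221.208.0.28  path d0:H4→d1:-→d2:-→d3:-→d4:-→d5:-→d6:-→d7:-→d8:-→d9:-→d10:-→d11:-→d12:H2  best=H2
  ? 212.185.3.140  path d0:H4→d1:-→d2:-→d3:-→d4:-→d5:-→d6:-→d7:-→d8:-→d9:-→d10:-→d11:-→d12:-→d13:-→d14:-→d15:-→d16:H3  best=H3
  ? 212.185.0.106  path d0:H4→d1:-→d2:-→d3:-→d4:-→d5:-→d6:-→d7:-→d8:-→d9:-→d10:-→d11:-→d12:-→d13:-→d14:-→d15:-→d16:H3  best=H3
  add 212.176.0.0/12 -> H4 at depth 12
  ? 212.185.119.7  path d0:H4→d1:-→d2:-→d3:-→d4:-→d5:-→d6:-→d7:-→d8:-→d9:-→d10:-→d11:-→d12:H4→d13:-→d14:-→d15:-→d16:H3  best=H3
  add 212.185.0.0/16 -> H2 at depth 16
  ? 212.176.208.146  path d0:H4→d1:-→d2:-→d3:-→d4:-→d5:-→d6:-→d7:-→d8:-→d9:-→d10:-→d11:-→d12:H4  best=H4
  ? 221.208.0.190  path d0:H4→d1:-→d2:-→d3:-→d4:-→d5:-→d6:-→d7:-→d8:-→d9:-→d10:-→d11:-→d12:H2  best=H2
  ? 212.185.0.8  path d0:H4→d1:-→d2:-→d3:-→d4:-→d5:-→d6:-→d7:-→d8:-→d9:-→d10:-→d11:-→d12:H4→d13:-→d14:-→d15:-→d16:H2  best=H2
  ? 212.185.0.148  path d0:H4→d1:-→d2:-→d3:-→d4:-→d5:-→d6:-→d7:-→d8:-→d9:-→d10:-→d11:-→d12:H4→d13:-→d14:-→d15:-→d16:H2  best=H2
  add 0.0.0.0/0 -> H6 at depth 0
  ? 221.210.229.248  path d0:H6→d1:-→d2:-→d3:-→d4:-→d5:-→d6:-→d7:-→d8:-→d9:-→d10:-→d11:-→d12:H2  best=H2
  add 212.185.170.160/27 -> H6 at depth 27
  ? 216.45.29.62  path d0:H6→d1:-→d2:-→d3:-→d4:-→d5:-  best=H6
  ? 212.185.0.6  path d0:H6→d1:-→d2:-→d3:-→d4:-→d5:-→d6:-→d7:-→d8:-→d9:-→d10:-→d11:-→d12:H4→d13:-→d14:-→d15:-→d16:H2  best=H2
  add 212.185.170.128/26 -> H3 at depth 26
  - 212.185.170.128/26 clear@26
  - 212.176.0.0/12 clear@12
  add 212.185.160.0/20 -> H4 at depth 20
  add 221.208.0.0/12 -> H5 at depth 12
  ? 49.134.250.224  path d0:H6  best=H6
  ? 212.185.170.161  path d0:H6→d1:-→d2:-→d3:-→d4:-→d5:-→d6:-→d7:-→d8:-→d9:-→d10:-→d11:-→d12:-→d13:-→d14:-→d15:-→d16:H2→d17:-→d18:-→d19:-→d20:H4→d21:-→d22:-→d23:-→d24:-→d25:-→d26:-→d27:H6  best=H6
  add 221.219.3.148/32 -> H0 at depth 32
  - 221.208.0.0/12 clear@12
  ? 212.185.52.35  path d0:H6→d1:-→d2:-→d3:-→d4:-→d5:-→d6:-→d7:-→d8:-→d9:-→d10:-→d11:-→d12:-→d13:-→d14:-→d15:-→d16:H2  best=H2

== LOOKUPS ==
["H2","H3","H3","H3","H4","H2","H2","H2","H2","H6","H2","H6","H6","H2"]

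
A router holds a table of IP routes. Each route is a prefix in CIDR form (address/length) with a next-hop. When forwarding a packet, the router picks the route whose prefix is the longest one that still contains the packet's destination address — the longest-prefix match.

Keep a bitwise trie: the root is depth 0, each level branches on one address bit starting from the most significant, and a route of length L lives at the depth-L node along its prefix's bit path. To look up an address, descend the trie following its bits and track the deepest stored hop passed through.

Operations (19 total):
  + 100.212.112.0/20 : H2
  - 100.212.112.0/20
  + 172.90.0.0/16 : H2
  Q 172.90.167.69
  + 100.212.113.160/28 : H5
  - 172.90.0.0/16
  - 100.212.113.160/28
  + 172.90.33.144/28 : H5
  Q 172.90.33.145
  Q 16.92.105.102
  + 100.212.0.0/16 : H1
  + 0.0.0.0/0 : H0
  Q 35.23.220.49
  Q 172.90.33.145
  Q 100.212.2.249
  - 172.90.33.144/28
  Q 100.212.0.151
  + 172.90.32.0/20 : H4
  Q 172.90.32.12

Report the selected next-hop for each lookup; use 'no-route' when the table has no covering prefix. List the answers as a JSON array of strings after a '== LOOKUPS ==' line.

Apply in order:
  + 100.212.112.0/20 (H2) depth=20
  - 100.212.112.0/20 clear@20
  + 172.90.0.0/16 (H2) depth=16
  lookup 172.90.167.69: bits 1010110001011010 walk d0:-→d1:-→d2:-→d3:-→d4:-→d5:-→d6:-→d7:-→d8:-→d9:-→d10:-→d11:-→d12:-→d13:-→d14:-→d15:-→d16:H2 -> H2
  + 100.212.113.160/28 (H5) depth=28
  - 172.90.0.0/16 clear@16
  - 100.212.113.160/28 clear@28
  + 172.90.33.144/28 (H5) depth=28
  lookup 172.90.33.145: bits 1010110001011010001000011001 walk d0:-→d1:-→d2:-→d3:-→d4:-→d5:-→d6:-→d7:-→d8:-→d9:-→d10:-→d11:-→d12:-→d13:-→d14:-→d15:-→d16:-→d17:-→d18:-→d19:-→d20:-→d21:-→d22:-→d23:-→d24:-→d25:-→d26:-→d27:-→d28:H5 -> H5
  lookup 16.92.105.102: bits 0 walk d0:-→d1:- -> no-route
  + 100.212.0.0/16 (H1) depth=16
  + 0.0.0.0/0 (H0) depth=0
  lookup 35.23.220.49: bits 0 walk d0:H0→d1:- -> H0
  lookup 172.90.33.145: bits 1010110001011010001000011001 walk d0:H0→d1:-→d2:-→d3:-→d4:-→d5:-→d6:-→d7:-→d8:-→d9:-→d10:-→d11:-→d12:-→d13:-→d14:-→d15:-→d16:-→d17:-→d18:-→d19:-→d20:-→d21:-→d22:-→d23:-→d24:-→d25:-→d26:-→d27:-→d28:H5 -> H5
  lookup 100.212.2.249: bits 01100100110101000 walk d0:H0→d1:-→d2:-→d3:-→d4:-→d5:-→d6:-→d7:-→d8:-→d9:-→d10:-→d11:-→d12:-→d13:-→d14:-→d15:-→d16:H1→d17:- -> H1
  - 172.90.33.144/28 clear@28
  lookup 100.212.0.151: bits 01100100110101000 walk d0:H0→d1:-→d2:-→d3:-→d4:-→d5:-→d6:-→d7:-→d8:-→d9:-→d10:-→d11:-→d12:-→d13:-→d14:-→d15:-→d16:H1→d17:- -> H1
  + 172.90.32.0/20 (H4) depth=20
  lookup 172.90.32.12: bits 10101100010110100010000 walk d0:H0→d1:-→d2:-→d3:-→d4:-→d5:-→d6:-→d7:-→d8:-→d9:-→d10:-→d11:-→d12:-→d13:-→d14:-→d15:-→d16:-→d17:-→d18:-→d19:-→d20:H4→d21:-→d22:-→d23:- -> H4

== LOOKUPS ==
["H2","H5","no-route","H0","H5","H1","H1","H4"]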